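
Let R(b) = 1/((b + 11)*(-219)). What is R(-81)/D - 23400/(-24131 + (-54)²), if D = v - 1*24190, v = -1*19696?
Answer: 3148574734157/2854573208340 ≈ 1.1030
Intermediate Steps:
v = -19696
R(b) = -1/(219*(11 + b)) (R(b) = -1/219/(11 + b) = -1/(219*(11 + b)))
D = -43886 (D = -19696 - 1*24190 = -19696 - 24190 = -43886)
R(-81)/D - 23400/(-24131 + (-54)²) = -1/(2409 + 219*(-81))/(-43886) - 23400/(-24131 + (-54)²) = -1/(2409 - 17739)*(-1/43886) - 23400/(-24131 + 2916) = -1/(-15330)*(-1/43886) - 23400/(-21215) = -1*(-1/15330)*(-1/43886) - 23400*(-1/21215) = (1/15330)*(-1/43886) + 4680/4243 = -1/672772380 + 4680/4243 = 3148574734157/2854573208340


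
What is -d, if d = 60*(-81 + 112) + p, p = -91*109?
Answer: 8059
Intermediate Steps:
p = -9919
d = -8059 (d = 60*(-81 + 112) - 9919 = 60*31 - 9919 = 1860 - 9919 = -8059)
-d = -1*(-8059) = 8059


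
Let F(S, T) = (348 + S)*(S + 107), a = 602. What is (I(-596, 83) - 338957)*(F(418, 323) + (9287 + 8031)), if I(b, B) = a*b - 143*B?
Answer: -297662043224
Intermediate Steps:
I(b, B) = -143*B + 602*b (I(b, B) = 602*b - 143*B = -143*B + 602*b)
F(S, T) = (107 + S)*(348 + S) (F(S, T) = (348 + S)*(107 + S) = (107 + S)*(348 + S))
(I(-596, 83) - 338957)*(F(418, 323) + (9287 + 8031)) = ((-143*83 + 602*(-596)) - 338957)*((37236 + 418² + 455*418) + (9287 + 8031)) = ((-11869 - 358792) - 338957)*((37236 + 174724 + 190190) + 17318) = (-370661 - 338957)*(402150 + 17318) = -709618*419468 = -297662043224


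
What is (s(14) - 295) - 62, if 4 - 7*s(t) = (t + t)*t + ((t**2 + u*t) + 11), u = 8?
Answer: -458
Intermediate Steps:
s(t) = -1 - 8*t/7 - 3*t**2/7 (s(t) = 4/7 - ((t + t)*t + ((t**2 + 8*t) + 11))/7 = 4/7 - ((2*t)*t + (11 + t**2 + 8*t))/7 = 4/7 - (2*t**2 + (11 + t**2 + 8*t))/7 = 4/7 - (11 + 3*t**2 + 8*t)/7 = 4/7 + (-11/7 - 8*t/7 - 3*t**2/7) = -1 - 8*t/7 - 3*t**2/7)
(s(14) - 295) - 62 = ((-1 - 8/7*14 - 3/7*14**2) - 295) - 62 = ((-1 - 16 - 3/7*196) - 295) - 62 = ((-1 - 16 - 84) - 295) - 62 = (-101 - 295) - 62 = -396 - 62 = -458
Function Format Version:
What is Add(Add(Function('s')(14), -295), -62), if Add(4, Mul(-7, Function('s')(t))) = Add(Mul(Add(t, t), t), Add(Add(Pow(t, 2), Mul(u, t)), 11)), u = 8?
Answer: -458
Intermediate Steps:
Function('s')(t) = Add(-1, Mul(Rational(-8, 7), t), Mul(Rational(-3, 7), Pow(t, 2))) (Function('s')(t) = Add(Rational(4, 7), Mul(Rational(-1, 7), Add(Mul(Add(t, t), t), Add(Add(Pow(t, 2), Mul(8, t)), 11)))) = Add(Rational(4, 7), Mul(Rational(-1, 7), Add(Mul(Mul(2, t), t), Add(11, Pow(t, 2), Mul(8, t))))) = Add(Rational(4, 7), Mul(Rational(-1, 7), Add(Mul(2, Pow(t, 2)), Add(11, Pow(t, 2), Mul(8, t))))) = Add(Rational(4, 7), Mul(Rational(-1, 7), Add(11, Mul(3, Pow(t, 2)), Mul(8, t)))) = Add(Rational(4, 7), Add(Rational(-11, 7), Mul(Rational(-8, 7), t), Mul(Rational(-3, 7), Pow(t, 2)))) = Add(-1, Mul(Rational(-8, 7), t), Mul(Rational(-3, 7), Pow(t, 2))))
Add(Add(Function('s')(14), -295), -62) = Add(Add(Add(-1, Mul(Rational(-8, 7), 14), Mul(Rational(-3, 7), Pow(14, 2))), -295), -62) = Add(Add(Add(-1, -16, Mul(Rational(-3, 7), 196)), -295), -62) = Add(Add(Add(-1, -16, -84), -295), -62) = Add(Add(-101, -295), -62) = Add(-396, -62) = -458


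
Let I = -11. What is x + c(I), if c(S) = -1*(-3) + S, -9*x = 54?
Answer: -14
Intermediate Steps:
x = -6 (x = -1/9*54 = -6)
c(S) = 3 + S
x + c(I) = -6 + (3 - 11) = -6 - 8 = -14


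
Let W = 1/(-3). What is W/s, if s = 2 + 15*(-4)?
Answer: 1/174 ≈ 0.0057471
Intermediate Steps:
W = -1/3 ≈ -0.33333
s = -58 (s = 2 - 60 = -58)
W/s = -1/3/(-58) = -1/3*(-1/58) = 1/174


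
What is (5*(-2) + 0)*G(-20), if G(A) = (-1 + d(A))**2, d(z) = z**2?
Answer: -1592010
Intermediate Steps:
G(A) = (-1 + A**2)**2
(5*(-2) + 0)*G(-20) = (5*(-2) + 0)*(-1 + (-20)**2)**2 = (-10 + 0)*(-1 + 400)**2 = -10*399**2 = -10*159201 = -1592010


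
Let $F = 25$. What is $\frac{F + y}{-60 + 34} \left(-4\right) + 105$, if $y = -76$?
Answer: $\frac{1263}{13} \approx 97.154$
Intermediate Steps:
$\frac{F + y}{-60 + 34} \left(-4\right) + 105 = \frac{25 - 76}{-60 + 34} \left(-4\right) + 105 = - \frac{51}{-26} \left(-4\right) + 105 = \left(-51\right) \left(- \frac{1}{26}\right) \left(-4\right) + 105 = \frac{51}{26} \left(-4\right) + 105 = - \frac{102}{13} + 105 = \frac{1263}{13}$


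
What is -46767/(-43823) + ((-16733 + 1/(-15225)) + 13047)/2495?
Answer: -682809519248/1664676911625 ≈ -0.41018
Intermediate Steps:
-46767/(-43823) + ((-16733 + 1/(-15225)) + 13047)/2495 = -46767*(-1/43823) + ((-16733 - 1/15225) + 13047)*(1/2495) = 46767/43823 + (-254759926/15225 + 13047)*(1/2495) = 46767/43823 - 56119351/15225*1/2495 = 46767/43823 - 56119351/37986375 = -682809519248/1664676911625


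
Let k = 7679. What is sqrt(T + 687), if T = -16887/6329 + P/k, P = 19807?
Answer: sqrt(1622482832967572177)/48600391 ≈ 26.209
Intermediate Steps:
T = -4316770/48600391 (T = -16887/6329 + 19807/7679 = -4316770/48600391 ≈ -0.088822)
sqrt(T + 687) = sqrt(-4316770/48600391 + 687) = sqrt(33384151847/48600391) = sqrt(1622482832967572177)/48600391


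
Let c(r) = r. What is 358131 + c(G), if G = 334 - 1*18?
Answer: 358447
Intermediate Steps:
G = 316 (G = 334 - 18 = 316)
358131 + c(G) = 358131 + 316 = 358447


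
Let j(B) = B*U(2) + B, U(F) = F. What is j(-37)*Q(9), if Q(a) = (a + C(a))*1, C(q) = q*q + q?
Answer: -10989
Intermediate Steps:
C(q) = q + q² (C(q) = q² + q = q + q²)
Q(a) = a + a*(1 + a) (Q(a) = (a + a*(1 + a))*1 = a + a*(1 + a))
j(B) = 3*B (j(B) = B*2 + B = 2*B + B = 3*B)
j(-37)*Q(9) = (3*(-37))*(9*(2 + 9)) = -999*11 = -111*99 = -10989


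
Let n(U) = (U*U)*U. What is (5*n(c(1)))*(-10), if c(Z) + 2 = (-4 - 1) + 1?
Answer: 10800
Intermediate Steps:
c(Z) = -6 (c(Z) = -2 + ((-4 - 1) + 1) = -2 + (-5 + 1) = -2 - 4 = -6)
n(U) = U³ (n(U) = U²*U = U³)
(5*n(c(1)))*(-10) = (5*(-6)³)*(-10) = (5*(-216))*(-10) = -1080*(-10) = 10800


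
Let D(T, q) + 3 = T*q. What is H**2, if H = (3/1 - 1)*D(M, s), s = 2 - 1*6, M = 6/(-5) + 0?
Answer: 324/25 ≈ 12.960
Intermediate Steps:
M = -6/5 (M = 6*(-1/5) + 0 = -6/5 + 0 = -6/5 ≈ -1.2000)
s = -4 (s = 2 - 6 = -4)
D(T, q) = -3 + T*q
H = 18/5 (H = (3/1 - 1)*(-3 - 6/5*(-4)) = (3*1 - 1)*(-3 + 24/5) = (3 - 1)*(9/5) = 2*(9/5) = 18/5 ≈ 3.6000)
H**2 = (18/5)**2 = 324/25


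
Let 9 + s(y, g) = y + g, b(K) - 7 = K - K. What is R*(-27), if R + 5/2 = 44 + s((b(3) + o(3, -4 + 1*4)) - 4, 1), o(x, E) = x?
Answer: -2133/2 ≈ -1066.5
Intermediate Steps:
b(K) = 7 (b(K) = 7 + (K - K) = 7 + 0 = 7)
s(y, g) = -9 + g + y (s(y, g) = -9 + (y + g) = -9 + (g + y) = -9 + g + y)
R = 79/2 (R = -5/2 + (44 + (-9 + 1 + ((7 + 3) - 4))) = -5/2 + (44 + (-9 + 1 + (10 - 4))) = -5/2 + (44 + (-9 + 1 + 6)) = -5/2 + (44 - 2) = -5/2 + 42 = 79/2 ≈ 39.500)
R*(-27) = (79/2)*(-27) = -2133/2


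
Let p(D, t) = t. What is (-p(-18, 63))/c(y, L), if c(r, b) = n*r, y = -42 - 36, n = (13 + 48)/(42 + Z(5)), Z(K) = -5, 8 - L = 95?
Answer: 777/1586 ≈ 0.48991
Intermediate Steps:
L = -87 (L = 8 - 1*95 = 8 - 95 = -87)
n = 61/37 (n = (13 + 48)/(42 - 5) = 61/37 ≈ 1.6486)
y = -78
c(r, b) = 61*r/37
(-p(-18, 63))/c(y, L) = (-1*63)/(((61/37)*(-78))) = -63/(-4758/37) = -63*(-37/4758) = 777/1586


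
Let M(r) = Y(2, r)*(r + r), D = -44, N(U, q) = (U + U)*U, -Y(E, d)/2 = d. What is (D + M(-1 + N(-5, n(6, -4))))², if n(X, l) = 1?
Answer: 93083904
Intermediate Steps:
Y(E, d) = -2*d
N(U, q) = 2*U² (N(U, q) = (2*U)*U = 2*U²)
M(r) = -4*r² (M(r) = (-2*r)*(r + r) = (-2*r)*(2*r) = -4*r²)
(D + M(-1 + N(-5, n(6, -4))))² = (-44 - 4*(-1 + 2*(-5)²)²)² = (-44 - 4*(-1 + 2*25)²)² = (-44 - 4*(-1 + 50)²)² = (-44 - 4*49²)² = (-44 - 4*2401)² = (-44 - 9604)² = (-9648)² = 93083904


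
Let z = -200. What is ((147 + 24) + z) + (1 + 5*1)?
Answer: -23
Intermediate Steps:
((147 + 24) + z) + (1 + 5*1) = ((147 + 24) - 200) + (1 + 5*1) = (171 - 200) + (1 + 5) = -29 + 6 = -23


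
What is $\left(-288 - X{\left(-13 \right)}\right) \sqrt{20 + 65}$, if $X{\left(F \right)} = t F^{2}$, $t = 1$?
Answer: $- 457 \sqrt{85} \approx -4213.3$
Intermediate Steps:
$X{\left(F \right)} = F^{2}$ ($X{\left(F \right)} = 1 F^{2} = F^{2}$)
$\left(-288 - X{\left(-13 \right)}\right) \sqrt{20 + 65} = \left(-288 - \left(-13\right)^{2}\right) \sqrt{20 + 65} = \left(-288 - 169\right) \sqrt{85} = - 457 \sqrt{85}$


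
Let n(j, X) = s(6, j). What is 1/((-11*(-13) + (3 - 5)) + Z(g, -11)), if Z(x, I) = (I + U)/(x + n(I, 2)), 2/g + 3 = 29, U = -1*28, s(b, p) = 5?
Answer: 22/2933 ≈ 0.0075008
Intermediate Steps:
n(j, X) = 5
U = -28
g = 1/13 (g = 2/(-3 + 29) = 2/26 = 2*(1/26) = 1/13 ≈ 0.076923)
Z(x, I) = (-28 + I)/(5 + x) (Z(x, I) = (I - 28)/(x + 5) = (-28 + I)/(5 + x))
1/((-11*(-13) + (3 - 5)) + Z(g, -11)) = 1/((-11*(-13) + (3 - 5)) + (-28 - 11)/(5 + 1/13)) = 1/((143 - 2) - 39/(66/13)) = 1/(141 + (13/66)*(-39)) = 1/(141 - 169/22) = 1/(2933/22) = 22/2933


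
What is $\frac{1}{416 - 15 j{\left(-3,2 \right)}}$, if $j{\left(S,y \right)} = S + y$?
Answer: $\frac{1}{431} \approx 0.0023202$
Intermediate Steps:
$\frac{1}{416 - 15 j{\left(-3,2 \right)}} = \frac{1}{416 - 15 \left(-3 + 2\right)} = \frac{1}{416 - -15} = \frac{1}{416 + 15} = \frac{1}{431}$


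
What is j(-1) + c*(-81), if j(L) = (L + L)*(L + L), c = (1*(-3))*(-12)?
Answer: -2912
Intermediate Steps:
c = 36 (c = -3*(-12) = 36)
j(L) = 4*L**2 (j(L) = (2*L)*(2*L) = 4*L**2)
j(-1) + c*(-81) = 4*(-1)**2 + 36*(-81) = 4*1 - 2916 = 4 - 2916 = -2912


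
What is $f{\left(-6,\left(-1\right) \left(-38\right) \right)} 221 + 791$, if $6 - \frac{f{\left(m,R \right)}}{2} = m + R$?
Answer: $-10701$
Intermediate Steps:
$f{\left(m,R \right)} = 12 - 2 R - 2 m$ ($f{\left(m,R \right)} = 12 - 2 \left(m + R\right) = 12 - 2 \left(R + m\right) = 12 - \left(2 R + 2 m\right) = 12 - 2 R - 2 m$)
$f{\left(-6,\left(-1\right) \left(-38\right) \right)} 221 + 791 = \left(12 - 2 \left(\left(-1\right) \left(-38\right)\right) - -12\right) 221 + 791 = \left(12 - 76 + 12\right) 221 + 791 = \left(-52\right) 221 + 791 = -11492 + 791 = -10701$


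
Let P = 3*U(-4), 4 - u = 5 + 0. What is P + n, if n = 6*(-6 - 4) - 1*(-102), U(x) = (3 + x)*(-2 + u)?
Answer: 51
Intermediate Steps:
u = -1 (u = 4 - (5 + 0) = 4 - 1*5 = 4 - 5 = -1)
U(x) = -9 - 3*x (U(x) = (3 + x)*(-2 - 1) = (3 + x)*(-3) = -9 - 3*x)
P = 9 (P = 3*(-9 - 3*(-4)) = 3*(-9 + 12) = 3*3 = 9)
n = 42 (n = 6*(-10) + 102 = -60 + 102 = 42)
P + n = 9 + 42 = 51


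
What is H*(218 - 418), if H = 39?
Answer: -7800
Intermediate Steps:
H*(218 - 418) = 39*(218 - 418) = 39*(-200) = -7800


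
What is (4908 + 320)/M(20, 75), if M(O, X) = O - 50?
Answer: -2614/15 ≈ -174.27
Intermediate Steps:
M(O, X) = -50 + O
(4908 + 320)/M(20, 75) = (4908 + 320)/(-50 + 20) = 5228/(-30) = 5228*(-1/30) = -2614/15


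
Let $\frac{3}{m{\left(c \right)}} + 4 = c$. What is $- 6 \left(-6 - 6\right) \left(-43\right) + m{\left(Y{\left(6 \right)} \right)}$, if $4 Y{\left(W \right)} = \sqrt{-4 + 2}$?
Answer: $- \frac{133160}{43} - \frac{2 i \sqrt{2}}{43} \approx -3096.7 - 0.065777 i$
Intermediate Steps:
$Y{\left(W \right)} = \frac{i \sqrt{2}}{4}$ ($Y{\left(W \right)} = \frac{\sqrt{-4 + 2}}{4} = \frac{\sqrt{-2}}{4} = \frac{i \sqrt{2}}{4}$)
$m{\left(c \right)} = \frac{3}{-4 + c}$
$- 6 \left(-6 - 6\right) \left(-43\right) + m{\left(Y{\left(6 \right)} \right)} = - 6 \left(-6 - 6\right) \left(-43\right) + \frac{3}{-4 + \frac{i \sqrt{2}}{4}} = \left(-6\right) \left(-12\right) \left(-43\right) + \frac{3}{-4 + \frac{i \sqrt{2}}{4}} = 72 \left(-43\right) + \frac{3}{-4 + \frac{i \sqrt{2}}{4}} = -3096 + \frac{3}{-4 + \frac{i \sqrt{2}}{4}}$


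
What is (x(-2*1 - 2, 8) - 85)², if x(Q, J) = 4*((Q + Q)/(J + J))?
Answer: 7569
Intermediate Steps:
x(Q, J) = 4*Q/J (x(Q, J) = 4*((2*Q)/((2*J))) = 4*((2*Q)*(1/(2*J))) = 4*(Q/J) = 4*Q/J)
(x(-2*1 - 2, 8) - 85)² = (4*(-2*1 - 2)/8 - 85)² = (4*(-2 - 2)*(⅛) - 85)² = (4*(-4)*(⅛) - 85)² = (-2 - 85)² = (-87)² = 7569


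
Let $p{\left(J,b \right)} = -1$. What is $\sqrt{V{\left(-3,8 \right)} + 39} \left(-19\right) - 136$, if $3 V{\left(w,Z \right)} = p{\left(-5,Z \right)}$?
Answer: $-136 - \frac{38 \sqrt{87}}{3} \approx -254.15$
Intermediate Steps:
$V{\left(w,Z \right)} = - \frac{1}{3}$ ($V{\left(w,Z \right)} = \frac{1}{3} \left(-1\right) = - \frac{1}{3}$)
$\sqrt{V{\left(-3,8 \right)} + 39} \left(-19\right) - 136 = \sqrt{- \frac{1}{3} + 39} \left(-19\right) - 136 = \sqrt{\frac{116}{3}} \left(-19\right) - 136 = \frac{2 \sqrt{87}}{3} \left(-19\right) - 136 = - \frac{38 \sqrt{87}}{3} - 136 = -136 - \frac{38 \sqrt{87}}{3}$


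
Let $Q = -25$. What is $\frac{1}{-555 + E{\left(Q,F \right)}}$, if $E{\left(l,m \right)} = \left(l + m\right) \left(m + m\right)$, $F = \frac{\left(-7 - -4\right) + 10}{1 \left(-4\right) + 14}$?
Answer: $- \frac{50}{29451} \approx -0.0016977$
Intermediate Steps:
$F = \frac{7}{10}$ ($F = \frac{\left(-7 + 4\right) + 10}{-4 + 14} = \frac{-3 + 10}{10} = 7 \cdot \frac{1}{10} = \frac{7}{10} \approx 0.7$)
$E{\left(l,m \right)} = 2 m \left(l + m\right)$ ($E{\left(l,m \right)} = \left(l + m\right) 2 m = 2 m \left(l + m\right)$)
$\frac{1}{-555 + E{\left(Q,F \right)}} = \frac{1}{-555 + 2 \cdot \frac{7}{10} \left(-25 + \frac{7}{10}\right)} = \frac{1}{-555 + 2 \cdot \frac{7}{10} \left(- \frac{243}{10}\right)} = \frac{1}{-555 - \frac{1701}{50}} = \frac{1}{- \frac{29451}{50}} = - \frac{50}{29451}$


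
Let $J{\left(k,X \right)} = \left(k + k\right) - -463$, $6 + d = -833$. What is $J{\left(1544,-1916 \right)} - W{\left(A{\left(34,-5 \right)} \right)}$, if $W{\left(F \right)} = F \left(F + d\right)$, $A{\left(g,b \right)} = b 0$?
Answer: $3551$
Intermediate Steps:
$A{\left(g,b \right)} = 0$
$d = -839$ ($d = -6 - 833 = -839$)
$W{\left(F \right)} = F \left(-839 + F\right)$ ($W{\left(F \right)} = F \left(F - 839\right) = F \left(-839 + F\right)$)
$J{\left(k,X \right)} = 463 + 2 k$ ($J{\left(k,X \right)} = 2 k + 463 = 463 + 2 k$)
$J{\left(1544,-1916 \right)} - W{\left(A{\left(34,-5 \right)} \right)} = \left(463 + 2 \cdot 1544\right) - 0 \left(-839 + 0\right) = \left(463 + 3088\right) - 0 \left(-839\right) = 3551 - 0 = 3551 + 0 = 3551$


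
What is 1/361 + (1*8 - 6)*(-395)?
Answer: -285189/361 ≈ -790.00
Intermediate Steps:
1/361 + (1*8 - 6)*(-395) = 1/361 + (8 - 6)*(-395) = 1/361 + 2*(-395) = 1/361 - 790 = -285189/361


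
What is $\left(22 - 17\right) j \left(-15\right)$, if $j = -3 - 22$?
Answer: $1875$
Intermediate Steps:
$j = -25$
$\left(22 - 17\right) j \left(-15\right) = \left(22 - 17\right) \left(-25\right) \left(-15\right) = 5 \left(-25\right) \left(-15\right) = \left(-125\right) \left(-15\right) = 1875$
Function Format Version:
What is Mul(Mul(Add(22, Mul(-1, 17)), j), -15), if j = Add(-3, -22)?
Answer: 1875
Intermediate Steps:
j = -25
Mul(Mul(Add(22, Mul(-1, 17)), j), -15) = Mul(Mul(Add(22, Mul(-1, 17)), -25), -15) = Mul(Mul(Add(22, -17), -25), -15) = Mul(Mul(5, -25), -15) = Mul(-125, -15) = 1875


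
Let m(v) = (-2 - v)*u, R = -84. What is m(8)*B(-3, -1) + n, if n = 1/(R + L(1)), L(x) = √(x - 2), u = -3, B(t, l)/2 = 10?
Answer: 4234116/7057 - I/7057 ≈ 599.99 - 0.0001417*I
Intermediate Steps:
B(t, l) = 20 (B(t, l) = 2*10 = 20)
L(x) = √(-2 + x)
m(v) = 6 + 3*v (m(v) = (-2 - v)*(-3) = 6 + 3*v)
n = (-84 - I)/7057 (n = 1/(-84 + √(-2 + 1)) = 1/(-84 + √(-1)) = 1/(-84 + I) = (-84 - I)/7057 ≈ -0.011903 - 0.0001417*I)
m(8)*B(-3, -1) + n = (6 + 3*8)*20 + (-84/7057 - I/7057) = (6 + 24)*20 + (-84/7057 - I/7057) = 30*20 + (-84/7057 - I/7057) = 600 + (-84/7057 - I/7057) = 4234116/7057 - I/7057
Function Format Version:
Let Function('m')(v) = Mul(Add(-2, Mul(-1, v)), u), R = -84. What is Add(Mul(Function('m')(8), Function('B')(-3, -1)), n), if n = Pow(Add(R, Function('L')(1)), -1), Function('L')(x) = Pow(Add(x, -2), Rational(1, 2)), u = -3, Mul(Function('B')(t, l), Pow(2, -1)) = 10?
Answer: Add(Rational(4234116, 7057), Mul(Rational(-1, 7057), I)) ≈ Add(599.99, Mul(-0.00014170, I))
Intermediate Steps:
Function('B')(t, l) = 20 (Function('B')(t, l) = Mul(2, 10) = 20)
Function('L')(x) = Pow(Add(-2, x), Rational(1, 2))
Function('m')(v) = Add(6, Mul(3, v)) (Function('m')(v) = Mul(Add(-2, Mul(-1, v)), -3) = Add(6, Mul(3, v)))
n = Mul(Rational(1, 7057), Add(-84, Mul(-1, I))) (n = Pow(Add(-84, Pow(Add(-2, 1), Rational(1, 2))), -1) = Pow(Add(-84, Pow(-1, Rational(1, 2))), -1) = Pow(Add(-84, I), -1) = Mul(Rational(1, 7057), Add(-84, Mul(-1, I))) ≈ Add(-0.011903, Mul(-0.00014170, I)))
Add(Mul(Function('m')(8), Function('B')(-3, -1)), n) = Add(Mul(Add(6, Mul(3, 8)), 20), Add(Rational(-84, 7057), Mul(Rational(-1, 7057), I))) = Add(Mul(Add(6, 24), 20), Add(Rational(-84, 7057), Mul(Rational(-1, 7057), I))) = Add(Mul(30, 20), Add(Rational(-84, 7057), Mul(Rational(-1, 7057), I))) = Add(600, Add(Rational(-84, 7057), Mul(Rational(-1, 7057), I))) = Add(Rational(4234116, 7057), Mul(Rational(-1, 7057), I))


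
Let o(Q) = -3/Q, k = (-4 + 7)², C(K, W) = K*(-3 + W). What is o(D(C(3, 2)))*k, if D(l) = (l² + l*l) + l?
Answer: -9/5 ≈ -1.8000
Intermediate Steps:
D(l) = l + 2*l² (D(l) = (l² + l²) + l = 2*l² + l = l + 2*l²)
k = 9 (k = 3² = 9)
o(D(C(3, 2)))*k = -3*1/(3*(1 + 2*(3*(-3 + 2)))*(-3 + 2))*9 = -3*(-1/(3*(1 + 2*(3*(-1)))))*9 = -3*(-1/(3*(1 + 2*(-3))))*9 = -3*(-1/(3*(1 - 6)))*9 = -3/((-3*(-5)))*9 = -3/15*9 = -3*1/15*9 = -⅕*9 = -9/5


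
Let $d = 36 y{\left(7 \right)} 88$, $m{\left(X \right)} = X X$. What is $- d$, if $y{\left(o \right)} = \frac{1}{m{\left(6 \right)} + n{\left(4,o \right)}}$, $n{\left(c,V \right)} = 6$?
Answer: $- \frac{528}{7} \approx -75.429$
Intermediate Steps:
$m{\left(X \right)} = X^{2}$
$y{\left(o \right)} = \frac{1}{42}$ ($y{\left(o \right)} = \frac{1}{6^{2} + 6} = \frac{1}{36 + 6} = \frac{1}{42}$)
$d = \frac{528}{7}$ ($d = 36 \cdot \frac{1}{42} \cdot 88 = \frac{6}{7} \cdot 88 = \frac{528}{7} \approx 75.429$)
$- d = \left(-1\right) \frac{528}{7} = - \frac{528}{7}$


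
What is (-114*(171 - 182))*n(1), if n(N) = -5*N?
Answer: -6270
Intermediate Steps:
(-114*(171 - 182))*n(1) = (-114*(171 - 182))*(-5*1) = -114*(-11)*(-5) = 1254*(-5) = -6270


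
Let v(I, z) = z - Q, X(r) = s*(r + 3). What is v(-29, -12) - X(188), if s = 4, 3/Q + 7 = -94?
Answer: -78373/101 ≈ -775.97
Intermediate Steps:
Q = -3/101 (Q = 3/(-7 - 94) = 3/(-101) = 3*(-1/101) = -3/101 ≈ -0.029703)
X(r) = 12 + 4*r (X(r) = 4*(r + 3) = 4*(3 + r) = 12 + 4*r)
v(I, z) = 3/101 + z (v(I, z) = z - 1*(-3/101) = z + 3/101 = 3/101 + z)
v(-29, -12) - X(188) = (3/101 - 12) - (12 + 4*188) = -1209/101 - (12 + 752) = -1209/101 - 1*764 = -1209/101 - 764 = -78373/101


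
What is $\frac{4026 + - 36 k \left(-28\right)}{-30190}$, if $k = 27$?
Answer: $- \frac{15621}{15095} \approx -1.0348$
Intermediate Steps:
$\frac{4026 + - 36 k \left(-28\right)}{-30190} = \frac{4026 + \left(-36\right) 27 \left(-28\right)}{-30190} = \left(4026 - -27216\right) \left(- \frac{1}{30190}\right) = \left(4026 + 27216\right) \left(- \frac{1}{30190}\right) = 31242 \left(- \frac{1}{30190}\right) = - \frac{15621}{15095}$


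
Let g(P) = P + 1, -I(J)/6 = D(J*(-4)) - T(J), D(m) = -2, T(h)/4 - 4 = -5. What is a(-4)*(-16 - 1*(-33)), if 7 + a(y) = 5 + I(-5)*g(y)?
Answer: 578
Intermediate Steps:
T(h) = -4 (T(h) = 16 + 4*(-5) = 16 - 20 = -4)
I(J) = -12 (I(J) = -6*(-2 - 1*(-4)) = -6*(-2 + 4) = -6*2 = -12)
g(P) = 1 + P
a(y) = -14 - 12*y (a(y) = -7 + (5 - 12*(1 + y)) = -7 + (5 + (-12 - 12*y)) = -7 + (-7 - 12*y) = -14 - 12*y)
a(-4)*(-16 - 1*(-33)) = (-14 - 12*(-4))*(-16 - 1*(-33)) = (-14 + 48)*(-16 + 33) = 34*17 = 578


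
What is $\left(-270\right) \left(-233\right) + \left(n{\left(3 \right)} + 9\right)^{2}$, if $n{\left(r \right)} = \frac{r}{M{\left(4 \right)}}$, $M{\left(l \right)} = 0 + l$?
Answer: $\frac{1008081}{16} \approx 63005.0$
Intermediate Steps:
$M{\left(l \right)} = l$
$n{\left(r \right)} = \frac{r}{4}$
$\left(-270\right) \left(-233\right) + \left(n{\left(3 \right)} + 9\right)^{2} = \left(-270\right) \left(-233\right) + \left(\frac{1}{4} \cdot 3 + 9\right)^{2} = 62910 + \left(\frac{3}{4} + 9\right)^{2} = 62910 + \left(\frac{39}{4}\right)^{2} = 62910 + \frac{1521}{16} = \frac{1008081}{16}$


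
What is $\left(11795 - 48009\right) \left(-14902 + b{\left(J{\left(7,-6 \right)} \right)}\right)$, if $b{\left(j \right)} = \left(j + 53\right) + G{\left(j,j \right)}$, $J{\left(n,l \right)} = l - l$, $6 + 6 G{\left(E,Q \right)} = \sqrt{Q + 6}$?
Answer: $537777900 - \frac{18107 \sqrt{6}}{3} \approx 5.3776 \cdot 10^{8}$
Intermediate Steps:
$G{\left(E,Q \right)} = -1 + \frac{\sqrt{6 + Q}}{6}$ ($G{\left(E,Q \right)} = -1 + \frac{\sqrt{Q + 6}}{6} = -1 + \frac{\sqrt{6 + Q}}{6}$)
$J{\left(n,l \right)} = 0$
$b{\left(j \right)} = 52 + j + \frac{\sqrt{6 + j}}{6}$ ($b{\left(j \right)} = \left(j + 53\right) + \left(-1 + \frac{\sqrt{6 + j}}{6}\right) = \left(53 + j\right) + \left(-1 + \frac{\sqrt{6 + j}}{6}\right) = 52 + j + \frac{\sqrt{6 + j}}{6}$)
$\left(11795 - 48009\right) \left(-14902 + b{\left(J{\left(7,-6 \right)} \right)}\right) = \left(11795 - 48009\right) \left(-14902 + \left(52 + 0 + \frac{\sqrt{6 + 0}}{6}\right)\right) = - 36214 \left(-14902 + \left(52 + 0 + \frac{\sqrt{6}}{6}\right)\right) = - 36214 \left(-14902 + \left(52 + \frac{\sqrt{6}}{6}\right)\right) = - 36214 \left(-14850 + \frac{\sqrt{6}}{6}\right) = 537777900 - \frac{18107 \sqrt{6}}{3}$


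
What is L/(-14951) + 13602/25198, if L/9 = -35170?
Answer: 4089643221/188367649 ≈ 21.711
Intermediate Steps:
L = -316530 (L = 9*(-35170) = -316530)
L/(-14951) + 13602/25198 = -316530/(-14951) + 13602/25198 = -316530*(-1/14951) + 13602*(1/25198) = 316530/14951 + 6801/12599 = 4089643221/188367649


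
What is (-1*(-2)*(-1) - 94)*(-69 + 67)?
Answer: 192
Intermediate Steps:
(-1*(-2)*(-1) - 94)*(-69 + 67) = (2*(-1) - 94)*(-2) = (-2 - 94)*(-2) = -96*(-2) = 192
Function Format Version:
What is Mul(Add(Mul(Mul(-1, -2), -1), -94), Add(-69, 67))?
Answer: 192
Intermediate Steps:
Mul(Add(Mul(Mul(-1, -2), -1), -94), Add(-69, 67)) = Mul(Add(Mul(2, -1), -94), -2) = Mul(Add(-2, -94), -2) = Mul(-96, -2) = 192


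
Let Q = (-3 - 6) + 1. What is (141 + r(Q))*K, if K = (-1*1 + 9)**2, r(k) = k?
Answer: 8512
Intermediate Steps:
Q = -8 (Q = -9 + 1 = -8)
K = 64 (K = (-1 + 9)**2 = 8**2 = 64)
(141 + r(Q))*K = (141 - 8)*64 = 133*64 = 8512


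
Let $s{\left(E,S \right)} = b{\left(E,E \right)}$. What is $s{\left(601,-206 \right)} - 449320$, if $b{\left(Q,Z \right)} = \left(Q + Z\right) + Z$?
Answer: $-447517$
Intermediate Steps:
$b{\left(Q,Z \right)} = Q + 2 Z$
$s{\left(E,S \right)} = 3 E$ ($s{\left(E,S \right)} = E + 2 E = 3 E$)
$s{\left(601,-206 \right)} - 449320 = 3 \cdot 601 - 449320 = 1803 - 449320 = -447517$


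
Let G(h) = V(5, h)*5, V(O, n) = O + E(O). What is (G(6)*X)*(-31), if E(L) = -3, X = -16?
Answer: 4960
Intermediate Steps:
V(O, n) = -3 + O (V(O, n) = O - 3 = -3 + O)
G(h) = 10 (G(h) = (-3 + 5)*5 = 2*5 = 10)
(G(6)*X)*(-31) = (10*(-16))*(-31) = -160*(-31) = 4960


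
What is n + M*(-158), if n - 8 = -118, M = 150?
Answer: -23810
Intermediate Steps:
n = -110 (n = 8 - 118 = -110)
n + M*(-158) = -110 + 150*(-158) = -110 - 23700 = -23810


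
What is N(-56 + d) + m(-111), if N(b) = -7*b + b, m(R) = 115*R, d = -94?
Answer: -11865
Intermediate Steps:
N(b) = -6*b
N(-56 + d) + m(-111) = -6*(-56 - 94) + 115*(-111) = -6*(-150) - 12765 = 900 - 12765 = -11865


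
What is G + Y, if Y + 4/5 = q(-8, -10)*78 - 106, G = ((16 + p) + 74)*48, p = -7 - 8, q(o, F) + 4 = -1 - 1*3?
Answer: 14346/5 ≈ 2869.2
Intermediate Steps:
q(o, F) = -8 (q(o, F) = -4 + (-1 - 1*3) = -4 + (-1 - 3) = -4 - 4 = -8)
p = -15
G = 3600 (G = ((16 - 15) + 74)*48 = (1 + 74)*48 = 75*48 = 3600)
Y = -3654/5 (Y = -⅘ + (-8*78 - 106) = -⅘ + (-624 - 106) = -⅘ - 730 = -3654/5 ≈ -730.80)
G + Y = 3600 - 3654/5 = 14346/5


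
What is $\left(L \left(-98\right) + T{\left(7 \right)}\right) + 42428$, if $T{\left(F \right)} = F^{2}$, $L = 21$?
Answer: $40419$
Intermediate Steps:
$\left(L \left(-98\right) + T{\left(7 \right)}\right) + 42428 = \left(21 \left(-98\right) + 7^{2}\right) + 42428 = \left(-2058 + 49\right) + 42428 = -2009 + 42428 = 40419$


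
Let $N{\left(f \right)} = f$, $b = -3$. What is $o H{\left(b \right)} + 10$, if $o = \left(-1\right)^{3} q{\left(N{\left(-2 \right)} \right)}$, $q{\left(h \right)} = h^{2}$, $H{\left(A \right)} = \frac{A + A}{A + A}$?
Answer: $6$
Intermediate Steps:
$H{\left(A \right)} = 1$ ($H{\left(A \right)} = \frac{2 A}{2 A} = 2 A \frac{1}{2 A} = 1$)
$o = -4$ ($o = \left(-1\right)^{3} \left(-2\right)^{2} = \left(-1\right) 4 = -4$)
$o H{\left(b \right)} + 10 = \left(-4\right) 1 + 10 = -4 + 10 = 6$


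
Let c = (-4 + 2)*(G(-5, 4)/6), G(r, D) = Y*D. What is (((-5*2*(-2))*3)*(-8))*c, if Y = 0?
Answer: 0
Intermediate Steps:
G(r, D) = 0 (G(r, D) = 0*D = 0)
c = 0 (c = (-4 + 2)*(0/6) = -0/6 = -2*0 = 0)
(((-5*2*(-2))*3)*(-8))*c = (((-5*2*(-2))*3)*(-8))*0 = ((-10*(-2)*3)*(-8))*0 = ((20*3)*(-8))*0 = (60*(-8))*0 = -480*0 = 0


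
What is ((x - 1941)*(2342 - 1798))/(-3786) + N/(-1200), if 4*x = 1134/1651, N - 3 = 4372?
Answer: 13762834565/50005488 ≈ 275.23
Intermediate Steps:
N = 4375 (N = 3 + 4372 = 4375)
x = 567/3302 (x = (1134/1651)/4 = (1134*(1/1651))/4 = (1/4)*(1134/1651) = 567/3302 ≈ 0.17171)
((x - 1941)*(2342 - 1798))/(-3786) + N/(-1200) = ((567/3302 - 1941)*(2342 - 1798))/(-3786) + 4375/(-1200) = -6408615/3302*544*(-1/3786) + 4375*(-1/1200) = -1743143280/1651*(-1/3786) - 175/48 = 290523880/1041781 - 175/48 = 13762834565/50005488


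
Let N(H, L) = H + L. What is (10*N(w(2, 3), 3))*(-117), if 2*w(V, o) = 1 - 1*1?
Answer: -3510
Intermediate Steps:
w(V, o) = 0 (w(V, o) = (1 - 1*1)/2 = (1 - 1)/2 = (1/2)*0 = 0)
(10*N(w(2, 3), 3))*(-117) = (10*(0 + 3))*(-117) = (10*3)*(-117) = 30*(-117) = -3510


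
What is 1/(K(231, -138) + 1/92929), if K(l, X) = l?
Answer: 92929/21466600 ≈ 0.0043290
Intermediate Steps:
1/(K(231, -138) + 1/92929) = 1/(231 + 1/92929) = 1/(21466600/92929) = 92929/21466600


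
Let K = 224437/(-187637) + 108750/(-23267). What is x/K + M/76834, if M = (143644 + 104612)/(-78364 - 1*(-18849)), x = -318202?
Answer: 3176227931919407640281378/58594400885735091895 ≈ 54207.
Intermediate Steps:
K = -25627499429/4365750079 (K = 224437*(-1/187637) + 108750*(-1/23267) = -224437/187637 - 108750/23267 = -25627499429/4365750079 ≈ -5.8701)
M = -248256/59515 (M = 248256/(-78364 + 18849) = 248256/(-59515) = 248256*(-1/59515) = -248256/59515 ≈ -4.1713)
x/K + M/76834 = -318202/(-25627499429/4365750079) - 248256/59515/76834 = -318202*(-4365750079/25627499429) - 248256/59515*1/76834 = 1389190406637958/25627499429 - 124128/2286387755 = 3176227931919407640281378/58594400885735091895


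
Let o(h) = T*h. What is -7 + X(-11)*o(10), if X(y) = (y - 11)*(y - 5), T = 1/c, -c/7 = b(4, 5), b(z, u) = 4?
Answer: -929/7 ≈ -132.71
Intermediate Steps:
c = -28 (c = -7*4 = -28)
T = -1/28 (T = 1/(-28) = -1/28 ≈ -0.035714)
X(y) = (-11 + y)*(-5 + y)
o(h) = -h/28
-7 + X(-11)*o(10) = -7 + (55 + (-11)² - 16*(-11))*(-1/28*10) = -7 + (55 + 121 + 176)*(-5/14) = -7 + 352*(-5/14) = -7 - 880/7 = -929/7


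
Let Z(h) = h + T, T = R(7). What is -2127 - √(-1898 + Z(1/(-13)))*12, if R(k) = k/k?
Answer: -2127 - 12*I*√320606/13 ≈ -2127.0 - 522.67*I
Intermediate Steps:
R(k) = 1
T = 1
Z(h) = 1 + h (Z(h) = h + 1 = 1 + h)
-2127 - √(-1898 + Z(1/(-13)))*12 = -2127 - √(-1898 + (1 + 1/(-13)))*12 = -2127 - √(-1898 + (1 - 1/13))*12 = -2127 - √(-1898 + 12/13)*12 = -2127 - √(-24662/13)*12 = -2127 - I*√320606/13*12 = -2127 - 12*I*√320606/13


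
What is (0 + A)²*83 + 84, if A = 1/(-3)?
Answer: 839/9 ≈ 93.222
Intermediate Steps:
A = -⅓ ≈ -0.33333
(0 + A)²*83 + 84 = (0 - ⅓)²*83 + 84 = (-⅓)²*83 + 84 = (⅑)*83 + 84 = 83/9 + 84 = 839/9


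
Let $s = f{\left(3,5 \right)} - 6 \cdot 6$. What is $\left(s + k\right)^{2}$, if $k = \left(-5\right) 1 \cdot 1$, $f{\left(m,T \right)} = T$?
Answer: $1296$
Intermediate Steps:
$k = -5$ ($k = \left(-5\right) 1 = -5$)
$s = -31$ ($s = 5 - 6 \cdot 6 = 5 - 36 = -31$)
$\left(s + k\right)^{2} = \left(-31 - 5\right)^{2} = \left(-36\right)^{2} = 1296$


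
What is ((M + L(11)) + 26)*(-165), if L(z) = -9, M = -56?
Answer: 6435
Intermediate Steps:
((M + L(11)) + 26)*(-165) = ((-56 - 9) + 26)*(-165) = (-65 + 26)*(-165) = -39*(-165) = 6435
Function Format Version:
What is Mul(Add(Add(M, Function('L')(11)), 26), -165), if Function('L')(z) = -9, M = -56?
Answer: 6435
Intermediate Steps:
Mul(Add(Add(M, Function('L')(11)), 26), -165) = Mul(Add(Add(-56, -9), 26), -165) = Mul(Add(-65, 26), -165) = Mul(-39, -165) = 6435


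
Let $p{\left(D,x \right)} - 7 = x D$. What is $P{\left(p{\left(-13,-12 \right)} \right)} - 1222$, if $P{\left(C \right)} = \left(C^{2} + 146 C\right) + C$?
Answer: $49308$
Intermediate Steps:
$p{\left(D,x \right)} = 7 + D x$ ($p{\left(D,x \right)} = 7 + x D = 7 + D x$)
$P{\left(C \right)} = C^{2} + 147 C$
$P{\left(p{\left(-13,-12 \right)} \right)} - 1222 = \left(7 - -156\right) \left(147 + \left(7 - -156\right)\right) - 1222 = \left(7 + 156\right) \left(147 + \left(7 + 156\right)\right) - 1222 = 163 \left(147 + 163\right) - 1222 = 163 \cdot 310 - 1222 = 50530 - 1222 = 49308$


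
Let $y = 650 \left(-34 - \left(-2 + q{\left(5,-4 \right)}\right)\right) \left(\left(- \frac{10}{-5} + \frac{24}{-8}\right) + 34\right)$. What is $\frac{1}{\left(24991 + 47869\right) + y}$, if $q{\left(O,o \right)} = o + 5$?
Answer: $- \frac{1}{634990} \approx -1.5748 \cdot 10^{-6}$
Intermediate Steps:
$q{\left(O,o \right)} = 5 + o$
$y = -707850$ ($y = 650 \left(-34 + \left(2 - \left(5 - 4\right)\right)\right) \left(\left(- \frac{10}{-5} + \frac{24}{-8}\right) + 34\right) = 650 \left(-34 + \left(2 - 1\right)\right) \left(\left(\left(-10\right) \left(- \frac{1}{5}\right) + 24 \left(- \frac{1}{8}\right)\right) + 34\right) = 650 \left(-34 + \left(2 - 1\right)\right) \left(\left(2 - 3\right) + 34\right) = 650 \left(-34 + 1\right) \left(-1 + 34\right) = 650 \left(\left(-33\right) 33\right) = 650 \left(-1089\right) = -707850$)
$\frac{1}{\left(24991 + 47869\right) + y} = \frac{1}{\left(24991 + 47869\right) - 707850} = \frac{1}{72860 - 707850} = \frac{1}{-634990} = - \frac{1}{634990}$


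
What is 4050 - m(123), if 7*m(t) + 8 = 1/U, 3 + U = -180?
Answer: 5189515/1281 ≈ 4051.1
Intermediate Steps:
U = -183 (U = -3 - 180 = -183)
m(t) = -1465/1281 (m(t) = -8/7 + (1/7)/(-183) = -8/7 + (1/7)*(-1/183) = -8/7 - 1/1281 = -1465/1281)
4050 - m(123) = 4050 - 1*(-1465/1281) = 4050 + 1465/1281 = 5189515/1281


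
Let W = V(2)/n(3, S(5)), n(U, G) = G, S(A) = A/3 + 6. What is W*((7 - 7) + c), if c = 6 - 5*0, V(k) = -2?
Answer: -36/23 ≈ -1.5652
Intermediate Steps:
S(A) = 6 + A/3 (S(A) = A*(1/3) + 6 = A/3 + 6 = 6 + A/3)
W = -6/23 (W = -2/(6 + (1/3)*5) = -2/(6 + 5/3) = -2/23/3 = -2*3/23 = -6/23 ≈ -0.26087)
c = 6 (c = 6 + 0 = 6)
W*((7 - 7) + c) = -6*((7 - 7) + 6)/23 = -6*(0 + 6)/23 = -6/23*6 = -36/23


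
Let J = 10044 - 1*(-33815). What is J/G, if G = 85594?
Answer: 43859/85594 ≈ 0.51241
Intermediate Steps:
J = 43859 (J = 10044 + 33815 = 43859)
J/G = 43859/85594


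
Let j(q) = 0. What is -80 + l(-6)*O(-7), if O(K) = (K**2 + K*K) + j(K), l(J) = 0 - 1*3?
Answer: -374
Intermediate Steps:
l(J) = -3 (l(J) = 0 - 3 = -3)
O(K) = 2*K**2 (O(K) = (K**2 + K*K) + 0 = (K**2 + K**2) + 0 = 2*K**2 + 0 = 2*K**2)
-80 + l(-6)*O(-7) = -80 - 6*(-7)**2 = -80 - 6*49 = -80 - 3*98 = -80 - 294 = -374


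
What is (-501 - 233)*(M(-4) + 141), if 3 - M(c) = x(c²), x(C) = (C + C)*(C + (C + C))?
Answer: 1021728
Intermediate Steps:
x(C) = 6*C² (x(C) = (2*C)*(C + 2*C) = (2*C)*(3*C) = 6*C²)
M(c) = 3 - 6*c⁴ (M(c) = 3 - 6*(c²)² = 3 - 6*c⁴)
(-501 - 233)*(M(-4) + 141) = (-501 - 233)*((3 - 6*(-4)⁴) + 141) = -734*((3 - 6*256) + 141) = -734*((3 - 1536) + 141) = -734*(-1533 + 141) = -734*(-1392) = 1021728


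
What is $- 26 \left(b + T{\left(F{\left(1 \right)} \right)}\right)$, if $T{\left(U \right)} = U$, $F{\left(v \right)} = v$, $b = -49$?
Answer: $1248$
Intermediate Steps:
$- 26 \left(b + T{\left(F{\left(1 \right)} \right)}\right) = - 26 \left(-49 + 1\right) = \left(-26\right) \left(-48\right) = 1248$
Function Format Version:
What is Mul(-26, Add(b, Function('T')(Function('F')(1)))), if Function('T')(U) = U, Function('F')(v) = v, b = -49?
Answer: 1248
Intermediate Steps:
Mul(-26, Add(b, Function('T')(Function('F')(1)))) = Mul(-26, Add(-49, 1)) = Mul(-26, -48) = 1248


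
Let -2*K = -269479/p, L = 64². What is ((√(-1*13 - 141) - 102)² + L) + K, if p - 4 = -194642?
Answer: 5584284017/389276 - 204*I*√154 ≈ 14345.0 - 2531.6*I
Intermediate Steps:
p = -194638 (p = 4 - 194642 = -194638)
L = 4096
K = -269479/389276 (K = -(-269479)/(2*(-194638)) = -(-269479)*(-1)/(2*194638) = -½*269479/194638 = -269479/389276 ≈ -0.69226)
((√(-1*13 - 141) - 102)² + L) + K = ((√(-1*13 - 141) - 102)² + 4096) - 269479/389276 = ((√(-13 - 141) - 102)² + 4096) - 269479/389276 = ((√(-154) - 102)² + 4096) - 269479/389276 = ((I*√154 - 102)² + 4096) - 269479/389276 = ((-102 + I*√154)² + 4096) - 269479/389276 = (4096 + (-102 + I*√154)²) - 269479/389276 = 1594205017/389276 + (-102 + I*√154)²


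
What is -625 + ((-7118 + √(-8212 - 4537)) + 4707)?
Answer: -3036 + I*√12749 ≈ -3036.0 + 112.91*I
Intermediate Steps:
-625 + ((-7118 + √(-8212 - 4537)) + 4707) = -625 + ((-7118 + √(-12749)) + 4707) = -625 + ((-7118 + I*√12749) + 4707) = -625 + (-2411 + I*√12749) = -3036 + I*√12749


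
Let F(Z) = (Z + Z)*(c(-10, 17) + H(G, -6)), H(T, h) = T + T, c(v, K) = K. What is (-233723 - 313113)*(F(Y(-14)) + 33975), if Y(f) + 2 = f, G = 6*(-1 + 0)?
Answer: -18491259340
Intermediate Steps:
G = -6 (G = 6*(-1) = -6)
Y(f) = -2 + f
H(T, h) = 2*T
F(Z) = 10*Z (F(Z) = (Z + Z)*(17 + 2*(-6)) = (2*Z)*(17 - 12) = (2*Z)*5 = 10*Z)
(-233723 - 313113)*(F(Y(-14)) + 33975) = (-233723 - 313113)*(10*(-2 - 14) + 33975) = -546836*(10*(-16) + 33975) = -546836*(-160 + 33975) = -546836*33815 = -18491259340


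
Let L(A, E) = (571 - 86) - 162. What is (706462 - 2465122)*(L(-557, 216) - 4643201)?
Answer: 8165243823480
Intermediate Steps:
L(A, E) = 323 (L(A, E) = 485 - 162 = 323)
(706462 - 2465122)*(L(-557, 216) - 4643201) = (706462 - 2465122)*(323 - 4643201) = -1758660*(-4642878) = 8165243823480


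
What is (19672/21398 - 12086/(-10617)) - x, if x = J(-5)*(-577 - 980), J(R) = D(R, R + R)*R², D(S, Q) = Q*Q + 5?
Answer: 464262006268301/113591283 ≈ 4.0871e+6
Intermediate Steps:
D(S, Q) = 5 + Q² (D(S, Q) = Q² + 5 = 5 + Q²)
J(R) = R²*(5 + 4*R²) (J(R) = (5 + (R + R)²)*R² = (5 + (2*R)²)*R² = (5 + 4*R²)*R² = R²*(5 + 4*R²))
x = -4087125 (x = ((-5)²*(5 + 4*(-5)²))*(-577 - 980) = (25*(5 + 4*25))*(-1557) = (25*(5 + 100))*(-1557) = (25*105)*(-1557) = 2625*(-1557) = -4087125)
(19672/21398 - 12086/(-10617)) - x = (19672/21398 - 12086/(-10617)) - 1*(-4087125) = (19672*(1/21398) - 12086*(-1/10617)) + 4087125 = (9836/10699 + 12086/10617) + 4087125 = 233736926/113591283 + 4087125 = 464262006268301/113591283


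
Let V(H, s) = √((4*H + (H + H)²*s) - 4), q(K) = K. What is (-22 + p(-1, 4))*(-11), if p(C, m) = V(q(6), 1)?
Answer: 242 - 22*√41 ≈ 101.13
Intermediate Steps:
V(H, s) = √(-4 + 4*H + 4*s*H²) (V(H, s) = √((4*H + (2*H)²*s) - 4) = √((4*H + (4*H²)*s) - 4) = √((4*H + 4*s*H²) - 4) = √(-4 + 4*H + 4*s*H²))
p(C, m) = 2*√41 (p(C, m) = 2*√(-1 + 6 + 1*6²) = 2*√(-1 + 6 + 1*36) = 2*√(-1 + 6 + 36) = 2*√41)
(-22 + p(-1, 4))*(-11) = (-22 + 2*√41)*(-11) = 242 - 22*√41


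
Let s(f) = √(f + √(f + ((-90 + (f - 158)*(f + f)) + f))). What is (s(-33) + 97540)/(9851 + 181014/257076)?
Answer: 835839768/84421223 + 42846*√(-33 + 5*√498)/422106115 ≈ 9.9017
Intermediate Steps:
s(f) = √(f + √(-90 + 2*f + 2*f*(-158 + f))) (s(f) = √(f + √(f + ((-90 + (-158 + f)*(2*f)) + f))) = √(f + √(f + ((-90 + 2*f*(-158 + f)) + f))) = √(f + √(f + (-90 + f + 2*f*(-158 + f)))) = √(f + √(-90 + 2*f + 2*f*(-158 + f))))
(s(-33) + 97540)/(9851 + 181014/257076) = (√(-33 + √2*√(-45 + (-33)² - 157*(-33))) + 97540)/(9851 + 181014/257076) = (√(-33 + √2*√(-45 + 1089 + 5181)) + 97540)/(9851 + 181014*(1/257076)) = (√(-33 + √2*√6225) + 97540)/(9851 + 30169/42846) = (√(-33 + √2*(5*√249)) + 97540)/(422106115/42846) = (√(-33 + 5*√498) + 97540)*(42846/422106115) = (97540 + √(-33 + 5*√498))*(42846/422106115) = 835839768/84421223 + 42846*√(-33 + 5*√498)/422106115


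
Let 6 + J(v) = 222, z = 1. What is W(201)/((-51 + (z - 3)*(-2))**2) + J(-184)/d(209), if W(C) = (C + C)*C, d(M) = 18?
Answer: 107310/2209 ≈ 48.579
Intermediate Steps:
J(v) = 216 (J(v) = -6 + 222 = 216)
W(C) = 2*C**2 (W(C) = (2*C)*C = 2*C**2)
W(201)/((-51 + (z - 3)*(-2))**2) + J(-184)/d(209) = (2*201**2)/((-51 + (1 - 3)*(-2))**2) + 216/18 = (2*40401)/((-51 - 2*(-2))**2) + 216*(1/18) = 80802/((-51 + 4)**2) + 12 = 80802/((-47)**2) + 12 = 80802/2209 + 12 = 107310/2209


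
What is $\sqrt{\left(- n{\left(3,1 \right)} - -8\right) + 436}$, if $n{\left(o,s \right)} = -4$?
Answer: $8 \sqrt{7} \approx 21.166$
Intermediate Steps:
$\sqrt{\left(- n{\left(3,1 \right)} - -8\right) + 436} = \sqrt{\left(\left(-1\right) \left(-4\right) - -8\right) + 436} = \sqrt{\left(4 + 8\right) + 436} = \sqrt{12 + 436} = \sqrt{448} = 8 \sqrt{7}$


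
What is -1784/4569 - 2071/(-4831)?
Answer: 843895/22072839 ≈ 0.038232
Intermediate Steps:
-1784/4569 - 2071/(-4831) = -1784*1/4569 - 2071*(-1/4831) = -1784/4569 + 2071/4831 = 843895/22072839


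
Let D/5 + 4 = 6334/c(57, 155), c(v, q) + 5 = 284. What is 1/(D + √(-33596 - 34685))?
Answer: 7279110/5995749421 - 77841*I*√68281/5995749421 ≈ 0.001214 - 0.0033925*I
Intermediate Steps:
c(v, q) = 279 (c(v, q) = -5 + 284 = 279)
D = 26090/279 (D = -20 + 5*(6334/279) = -20 + 31670/279 = 26090/279 ≈ 93.513)
1/(D + √(-33596 - 34685)) = 1/(26090/279 + √(-33596 - 34685)) = 1/(26090/279 + √(-68281)) = 1/(26090/279 + I*√68281)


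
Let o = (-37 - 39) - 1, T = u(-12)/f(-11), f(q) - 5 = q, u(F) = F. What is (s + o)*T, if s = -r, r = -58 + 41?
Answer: -120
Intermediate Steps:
f(q) = 5 + q
r = -17
T = 2 (T = -12/(5 - 11) = -12/(-6) = -12*(-⅙) = 2)
o = -77 (o = -76 - 1 = -77)
s = 17 (s = -1*(-17) = 17)
(s + o)*T = (17 - 77)*2 = -60*2 = -120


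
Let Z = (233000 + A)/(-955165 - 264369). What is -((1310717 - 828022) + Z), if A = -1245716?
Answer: -294331988423/609767 ≈ -4.8270e+5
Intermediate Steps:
Z = 506358/609767 (Z = (233000 - 1245716)/(-955165 - 264369) = -1012716/(-1219534) = -1012716*(-1/1219534) = 506358/609767 ≈ 0.83041)
-((1310717 - 828022) + Z) = -((1310717 - 828022) + 506358/609767) = -(482695 + 506358/609767) = -1*294331988423/609767 = -294331988423/609767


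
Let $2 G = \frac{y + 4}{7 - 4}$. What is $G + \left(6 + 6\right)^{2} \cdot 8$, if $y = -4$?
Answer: $1152$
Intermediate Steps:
$G = 0$ ($G = \frac{\left(-4 + 4\right) \frac{1}{7 - 4}}{2} = \frac{0 \cdot \frac{1}{3}}{2} = \frac{1}{2} \cdot 0 = 0$)
$G + \left(6 + 6\right)^{2} \cdot 8 = 0 + \left(6 + 6\right)^{2} \cdot 8 = 0 + 12^{2} \cdot 8 = 0 + 144 \cdot 8 = 0 + 1152 = 1152$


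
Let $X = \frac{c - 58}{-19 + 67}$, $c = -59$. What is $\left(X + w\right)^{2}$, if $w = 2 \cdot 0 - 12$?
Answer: $\frac{53361}{256} \approx 208.44$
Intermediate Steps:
$X = - \frac{39}{16}$ ($X = \frac{-59 - 58}{-19 + 67} = - \frac{117}{48} = \left(-117\right) \frac{1}{48} = - \frac{39}{16} \approx -2.4375$)
$w = -12$ ($w = 0 - 12 = -12$)
$\left(X + w\right)^{2} = \left(- \frac{39}{16} - 12\right)^{2} = \left(- \frac{231}{16}\right)^{2} = \frac{53361}{256}$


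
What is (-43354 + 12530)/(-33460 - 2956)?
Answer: 3853/4552 ≈ 0.84644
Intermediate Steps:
(-43354 + 12530)/(-33460 - 2956) = -30824/(-36416) = -30824*(-1/36416) = 3853/4552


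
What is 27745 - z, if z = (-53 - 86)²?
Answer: 8424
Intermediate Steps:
z = 19321 (z = (-139)² = 19321)
27745 - z = 27745 - 1*19321 = 27745 - 19321 = 8424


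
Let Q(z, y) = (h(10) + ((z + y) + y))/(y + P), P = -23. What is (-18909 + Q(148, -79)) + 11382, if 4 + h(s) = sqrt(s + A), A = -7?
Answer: -383870/51 - sqrt(3)/102 ≈ -7526.9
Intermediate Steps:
h(s) = -4 + sqrt(-7 + s) (h(s) = -4 + sqrt(s - 7) = -4 + sqrt(-7 + s))
Q(z, y) = (-4 + z + sqrt(3) + 2*y)/(-23 + y) (Q(z, y) = ((-4 + sqrt(-7 + 10)) + ((z + y) + y))/(y - 23) = ((-4 + sqrt(3)) + ((y + z) + y))/(-23 + y) = ((-4 + sqrt(3)) + (z + 2*y))/(-23 + y) = (-4 + z + sqrt(3) + 2*y)/(-23 + y))
(-18909 + Q(148, -79)) + 11382 = (-18909 + (-4 + 148 + sqrt(3) + 2*(-79))/(-23 - 79)) + 11382 = (-18909 + (-4 + 148 + sqrt(3) - 158)/(-102)) + 11382 = (-18909 - (-14 + sqrt(3))/102) + 11382 = (-18909 + (7/51 - sqrt(3)/102)) + 11382 = (-964352/51 - sqrt(3)/102) + 11382 = -383870/51 - sqrt(3)/102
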